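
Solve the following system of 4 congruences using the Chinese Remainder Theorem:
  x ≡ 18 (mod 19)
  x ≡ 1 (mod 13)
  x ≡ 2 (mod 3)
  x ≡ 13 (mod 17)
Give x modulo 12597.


Product of moduli M = 19 · 13 · 3 · 17 = 12597.
Merge one congruence at a time:
  Start: x ≡ 18 (mod 19).
  Combine with x ≡ 1 (mod 13); new modulus lcm = 247.
    Write x = 18 + 19·t and substitute into x ≡ 1 (mod 13): 19·t ≡ 1 − 18 = -17 (mod 13).
    Reduce coefficients mod 13: 6·t ≡ 9 (mod 13).
    The inverse of 6 mod 13 is 11 (since 6·11 = 66 = 5·13 + 1), so t ≡ 11·9 = 99 ≡ 8 (mod 13).
    Then x = 18 + 19·8 = 170, valid modulo lcm(19, 13) = 247: x ≡ 170 (mod 247).
  Combine with x ≡ 2 (mod 3); new modulus lcm = 741.
    Write x = 170 + 247·t and substitute into x ≡ 2 (mod 3): 247·t ≡ 2 − 170 = -168 (mod 3).
    Reduce coefficients mod 3: 1·t ≡ 0 (mod 3).
    So t ≡ 0 (mod 3).
    Then x = 170 + 247·0 = 170, valid modulo lcm(247, 3) = 741: x ≡ 170 (mod 741).
  Combine with x ≡ 13 (mod 17); new modulus lcm = 12597.
    Write x = 170 + 741·t and substitute into x ≡ 13 (mod 17): 741·t ≡ 13 − 170 = -157 (mod 17).
    Reduce coefficients mod 17: 10·t ≡ 13 (mod 17).
    The inverse of 10 mod 17 is 12 (since 10·12 = 120 = 7·17 + 1), so t ≡ 12·13 = 156 ≡ 3 (mod 17).
    Then x = 170 + 741·3 = 2393, valid modulo lcm(741, 17) = 12597: x ≡ 2393 (mod 12597).
Verify against each original: 2393 mod 19 = 18, 2393 mod 13 = 1, 2393 mod 3 = 2, 2393 mod 17 = 13.

x ≡ 2393 (mod 12597).


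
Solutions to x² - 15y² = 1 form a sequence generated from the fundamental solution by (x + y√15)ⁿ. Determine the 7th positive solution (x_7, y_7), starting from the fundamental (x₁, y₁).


Step 1: Find the fundamental solution (x₁, y₁) of x² - 15y² = 1.
  Expand √15 as a continued fraction. a₀ = ⌊√15⌋ = 3; iterate m_{k+1} = d_k·a_k − m_k, d_{k+1} = (15 − m_{k+1}²)/d_k, a_{k+1} = ⌊(a₀ + m_{k+1})/d_{k+1}⌋ (starting m₀ = 0, d₀ = 1), with convergents p_k = a_k·p_{k-1} + p_{k-2}, q_k = a_k·q_{k-1} + q_{k-2} (p₋₁ = 1, q₋₁ = 0):
  k = 0: a₀ = 3; p₀/q₀ = 3/1; p₀² − 15·q₀² = 9 − 15 = -6.
  k = 1: m = 3, d = 6, a = ⌊(3 + 3)/6⌋ = 1; p/q = (1·3 + 1)/(1·1 + 0) = 4/1; p² − 15·q² = 16 − 15 = 1.
  The first convergent with p² − 15·q² = 1 gives the fundamental solution (x₁, y₁) = (4, 1).
Step 2: Apply the recurrence (x_{n+1}, y_{n+1}) = (x₁x_n + 15y₁y_n, x₁y_n + y₁x_n) repeatedly.
  From (x_1, y_1) = (4, 1): x_2 = 4·4 + 15·1·1 = 31; y_2 = 4·1 + 1·4 = 8.
  From (x_2, y_2) = (31, 8): x_3 = 4·31 + 15·1·8 = 244; y_3 = 4·8 + 1·31 = 63.
  From (x_3, y_3) = (244, 63): x_4 = 4·244 + 15·1·63 = 1921; y_4 = 4·63 + 1·244 = 496.
  From (x_4, y_4) = (1921, 496): x_5 = 4·1921 + 15·1·496 = 15124; y_5 = 4·496 + 1·1921 = 3905.
  From (x_5, y_5) = (15124, 3905): x_6 = 4·15124 + 15·1·3905 = 119071; y_6 = 4·3905 + 1·15124 = 30744.
  From (x_6, y_6) = (119071, 30744): x_7 = 4·119071 + 15·1·30744 = 937444; y_7 = 4·30744 + 1·119071 = 242047.
Step 3: Verify x_7² - 15·y_7² = 878801253136 - 878801253135 = 1 (should be 1). ✓

(x_1, y_1) = (4, 1); (x_7, y_7) = (937444, 242047).


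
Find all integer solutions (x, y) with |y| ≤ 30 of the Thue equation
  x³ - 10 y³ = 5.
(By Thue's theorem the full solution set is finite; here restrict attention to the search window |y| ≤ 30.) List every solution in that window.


The equation is x³ - 10y³ = 5. For fixed y, x³ = 10·y³ + 5, so a solution requires the RHS to be a perfect cube.
Strategy: iterate y from -30 to 30, compute RHS = 10·y³ + 5, and check whether it is a (positive or negative) perfect cube.
Check small values of y:
  y = 0: RHS = 5 is not a perfect cube.
  y = 1: RHS = 15 is not a perfect cube.
  y = -1: RHS = -5 is not a perfect cube.
  y = 2: RHS = 85 is not a perfect cube.
  y = -2: RHS = -75 is not a perfect cube.
  y = 3: RHS = 275 is not a perfect cube.
  y = -3: RHS = -265 is not a perfect cube.
Continuing the search up to |y| = 30 finds no solutions either.
No (x, y) in the scanned range satisfies the equation.

No integer solutions with |y| ≤ 30.


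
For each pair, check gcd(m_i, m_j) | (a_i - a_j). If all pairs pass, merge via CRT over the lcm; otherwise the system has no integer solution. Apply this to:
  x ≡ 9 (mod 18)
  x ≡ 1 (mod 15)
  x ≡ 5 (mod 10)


Moduli 18, 15, 10 are not pairwise coprime, so CRT works modulo lcm(m_i) when all pairwise compatibility conditions hold.
Pairwise compatibility: gcd(m_i, m_j) must divide a_i - a_j for every pair.
Merge one congruence at a time:
  Start: x ≡ 9 (mod 18).
  Combine with x ≡ 1 (mod 15): gcd(18, 15) = 3, and 1 - 9 = -8 is NOT divisible by 3.
    ⇒ system is inconsistent (no integer solution).

No solution (the system is inconsistent).


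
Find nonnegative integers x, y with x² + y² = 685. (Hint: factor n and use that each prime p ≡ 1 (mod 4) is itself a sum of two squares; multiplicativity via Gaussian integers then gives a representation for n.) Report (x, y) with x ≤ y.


Step 1: Factor n = 685 = 5 · 137.
Step 2: Check the mod-4 condition on each prime factor: 5 ≡ 1 (mod 4), exponent 1; 137 ≡ 1 (mod 4), exponent 1.
All primes ≡ 3 (mod 4) appear to even exponent (or don't appear), so by the two-squares theorem n IS expressible as a sum of two squares.
Step 3: Build a representation. Here n = 5 · 137 is a product of primes ≡ 1 (mod 4). Each prime p ≡ 1 (mod 4) is itself a sum of two squares; find a² by testing p − a² for a perfect square:
  5: 5 − 1² = 4 = 2² ⇒ 5 = 1² + 2².
  137: 137 − 1² = 136, 137 − 2² = 133, 137 − 3² = 128, 137 − 4² = 121 = 11² ⇒ 137 = 4² + 11².
  Combine using the Brahmagupta–Fibonacci identity (a² + b²)(c² + d²) = (ac − bd)² + (ad + bc)² = (ac + bd)² + (ad − bc)²:
  5 · 137 = 685: from (1² + 2²)(4² + 11²), take (1·4 − 2·11, 1·11 + 2·4) = (4 − 22, 11 + 8) = (-18, 19); dropping signs (only squares matter) gives (18, 19); check 18² + 19² = 324 + 361 = 685 ✓.
Step 4: Order so x ≤ y and verify: 18² + 19² = 324 + 361 = 685 = n. ✓

n = 685 = 18² + 19² (one valid representation with x ≤ y).


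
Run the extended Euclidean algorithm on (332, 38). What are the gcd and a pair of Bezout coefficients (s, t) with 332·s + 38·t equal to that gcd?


Euclidean algorithm on (332, 38) — divide until remainder is 0:
  332 = 8 · 38 + 28
  38 = 1 · 28 + 10
  28 = 2 · 10 + 8
  10 = 1 · 8 + 2
  8 = 4 · 2 + 0
gcd(332, 38) = 2.
Track Bezout coefficients alongside the remainders: start with r₀ = 332 = a·1 + b·0 (s = 1, t = 0) and r₁ = 38 = a·0 + b·1 (s = 0, t = 1); each new remainder r_{k+1} = r_{k-1} − q_k·r_k inherits s_{k+1} = s_{k-1} − q_k·s_k, t_{k+1} = t_{k-1} − q_k·t_k, so r_k = a·s_k + b·t_k at every step:
  q = 8: r = 28, s = 1 − 8·0 = 1, t = 0 − 8·1 = -8  (check: 332·1 + 38·(-8) = 28)
  q = 1: r = 10, s = 0 − 1·1 = -1, t = 1 − 1·(-8) = 9  (check: 332·(-1) + 38·9 = 10)
  q = 2: r = 8, s = 1 − 2·(-1) = 3, t = -8 − 2·9 = -26  (check: 332·3 + 38·(-26) = 8)
  q = 1: r = 2, s = -1 − 1·3 = -4, t = 9 − 1·(-26) = 35  (check: 332·(-4) + 38·35 = 2)
The row with r = 2 (the gcd) gives the Bezout coefficients s = -4, t = 35.
Result: 332 · (-4) + 38 · (35) = 2.

gcd(332, 38) = 2; s = -4, t = 35 (check: 332·(-4) + 38·35 = 2).


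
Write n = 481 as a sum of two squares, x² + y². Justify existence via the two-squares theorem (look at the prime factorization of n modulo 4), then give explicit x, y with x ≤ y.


Step 1: Factor n = 481 = 13 · 37.
Step 2: Check the mod-4 condition on each prime factor: 13 ≡ 1 (mod 4), exponent 1; 37 ≡ 1 (mod 4), exponent 1.
All primes ≡ 3 (mod 4) appear to even exponent (or don't appear), so by the two-squares theorem n IS expressible as a sum of two squares.
Step 3: Build a representation. Here n = 13 · 37 is a product of primes ≡ 1 (mod 4). Each prime p ≡ 1 (mod 4) is itself a sum of two squares; find a² by testing p − a² for a perfect square:
  13: 13 − 1² = 12, 13 − 2² = 9 = 3² ⇒ 13 = 2² + 3².
  37: 37 − 1² = 36 = 6² ⇒ 37 = 1² + 6².
  Combine using the Brahmagupta–Fibonacci identity (a² + b²)(c² + d²) = (ac − bd)² + (ad + bc)² = (ac + bd)² + (ad − bc)²:
  13 · 37 = 481: from (2² + 3²)(1² + 6²), take (2·1 − 3·6, 2·6 + 3·1) = (2 − 18, 12 + 3) = (-16, 15); dropping signs (only squares matter) gives (16, 15); check 16² + 15² = 256 + 225 = 481 ✓.
Step 4: Order so x ≤ y and verify: 15² + 16² = 225 + 256 = 481 = n. ✓

n = 481 = 15² + 16² (one valid representation with x ≤ y).


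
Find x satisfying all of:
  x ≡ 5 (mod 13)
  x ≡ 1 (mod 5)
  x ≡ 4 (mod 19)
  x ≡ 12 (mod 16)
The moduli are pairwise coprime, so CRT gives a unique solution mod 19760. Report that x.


Product of moduli M = 13 · 5 · 19 · 16 = 19760.
Merge one congruence at a time:
  Start: x ≡ 5 (mod 13).
  Combine with x ≡ 1 (mod 5); new modulus lcm = 65.
    Write x = 5 + 13·t and substitute into x ≡ 1 (mod 5): 13·t ≡ 1 − 5 = -4 (mod 5).
    Reduce coefficients mod 5: 3·t ≡ 1 (mod 5).
    The inverse of 3 mod 5 is 2 (since 3·2 = 6 = 1·5 + 1), so t ≡ 2·1 = 2 ≡ 2 (mod 5).
    Then x = 5 + 13·2 = 31, valid modulo lcm(13, 5) = 65: x ≡ 31 (mod 65).
  Combine with x ≡ 4 (mod 19); new modulus lcm = 1235.
    Write x = 31 + 65·t and substitute into x ≡ 4 (mod 19): 65·t ≡ 4 − 31 = -27 (mod 19).
    Reduce coefficients mod 19: 8·t ≡ 11 (mod 19).
    The inverse of 8 mod 19 is 12 (since 8·12 = 96 = 5·19 + 1), so t ≡ 12·11 = 132 ≡ 18 (mod 19).
    Then x = 31 + 65·18 = 1201, valid modulo lcm(65, 19) = 1235: x ≡ 1201 (mod 1235).
  Combine with x ≡ 12 (mod 16); new modulus lcm = 19760.
    Write x = 1201 + 1235·t and substitute into x ≡ 12 (mod 16): 1235·t ≡ 12 − 1201 = -1189 (mod 16).
    Reduce coefficients mod 16: 3·t ≡ 11 (mod 16).
    The inverse of 3 mod 16 is 11 (since 3·11 = 33 = 2·16 + 1), so t ≡ 11·11 = 121 ≡ 9 (mod 16).
    Then x = 1201 + 1235·9 = 12316, valid modulo lcm(1235, 16) = 19760: x ≡ 12316 (mod 19760).
Verify against each original: 12316 mod 13 = 5, 12316 mod 5 = 1, 12316 mod 19 = 4, 12316 mod 16 = 12.

x ≡ 12316 (mod 19760).


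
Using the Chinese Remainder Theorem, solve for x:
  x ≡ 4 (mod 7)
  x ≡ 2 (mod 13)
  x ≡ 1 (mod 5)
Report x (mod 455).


Moduli 7, 13, 5 are pairwise coprime; by CRT there is a unique solution modulo M = 7 · 13 · 5 = 455.
Solve pairwise, accumulating the modulus:
  Start with x ≡ 4 (mod 7).
  Combine with x ≡ 2 (mod 13): since gcd(7, 13) = 1, we get a unique residue mod 91.
    Write x = 4 + 7·t and substitute into x ≡ 2 (mod 13): 7·t ≡ 2 − 4 = -2 (mod 13).
    Reduce coefficients mod 13: 7·t ≡ 11 (mod 13).
    The inverse of 7 mod 13 is 2 (since 7·2 = 14 = 1·13 + 1), so t ≡ 2·11 = 22 ≡ 9 (mod 13).
    Then x = 4 + 7·9 = 67, valid modulo lcm(7, 13) = 91: x ≡ 67 (mod 91).
  Combine with x ≡ 1 (mod 5): since gcd(91, 5) = 1, we get a unique residue mod 455.
    Write x = 67 + 91·t and substitute into x ≡ 1 (mod 5): 91·t ≡ 1 − 67 = -66 (mod 5).
    Reduce coefficients mod 5: 1·t ≡ 4 (mod 5).
    So t ≡ 4 (mod 5).
    Then x = 67 + 91·4 = 431, valid modulo lcm(91, 5) = 455: x ≡ 431 (mod 455).
Verify: 431 mod 7 = 4 ✓, 431 mod 13 = 2 ✓, 431 mod 5 = 1 ✓.

x ≡ 431 (mod 455).


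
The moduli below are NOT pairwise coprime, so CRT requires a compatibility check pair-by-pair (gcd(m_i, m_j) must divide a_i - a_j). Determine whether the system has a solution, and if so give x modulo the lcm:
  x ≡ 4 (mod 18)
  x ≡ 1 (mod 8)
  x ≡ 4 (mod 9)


Moduli 18, 8, 9 are not pairwise coprime, so CRT works modulo lcm(m_i) when all pairwise compatibility conditions hold.
Pairwise compatibility: gcd(m_i, m_j) must divide a_i - a_j for every pair.
Merge one congruence at a time:
  Start: x ≡ 4 (mod 18).
  Combine with x ≡ 1 (mod 8): gcd(18, 8) = 2, and 1 - 4 = -3 is NOT divisible by 2.
    ⇒ system is inconsistent (no integer solution).

No solution (the system is inconsistent).


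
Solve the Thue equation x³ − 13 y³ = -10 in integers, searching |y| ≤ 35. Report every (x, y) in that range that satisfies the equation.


The equation is x³ - 13y³ = -10. For fixed y, x³ = 13·y³ − 10, so a solution requires the RHS to be a perfect cube.
Strategy: iterate y from -35 to 35, compute RHS = 13·y³ − 10, and check whether it is a (positive or negative) perfect cube.
Check small values of y:
  y = 0: RHS = -10 is not a perfect cube.
  y = 1: RHS = 3 is not a perfect cube.
  y = -1: RHS = -23 is not a perfect cube.
  y = 2: RHS = 94 is not a perfect cube.
  y = -2: RHS = -114 is not a perfect cube.
  y = 3: RHS = 341 is not a perfect cube.
  y = -3: RHS = -361 is not a perfect cube.
Continuing the search up to |y| = 35 finds no solutions either.
No (x, y) in the scanned range satisfies the equation.

No integer solutions with |y| ≤ 35.


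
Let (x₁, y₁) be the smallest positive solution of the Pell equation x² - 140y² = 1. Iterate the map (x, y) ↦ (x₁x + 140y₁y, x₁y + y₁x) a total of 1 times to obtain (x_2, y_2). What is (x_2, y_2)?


Step 1: Find the fundamental solution (x₁, y₁) of x² - 140y² = 1.
  Expand √140 as a continued fraction. a₀ = ⌊√140⌋ = 11; iterate m_{k+1} = d_k·a_k − m_k, d_{k+1} = (140 − m_{k+1}²)/d_k, a_{k+1} = ⌊(a₀ + m_{k+1})/d_{k+1}⌋ (starting m₀ = 0, d₀ = 1), with convergents p_k = a_k·p_{k-1} + p_{k-2}, q_k = a_k·q_{k-1} + q_{k-2} (p₋₁ = 1, q₋₁ = 0):
  k = 0: a₀ = 11; p₀/q₀ = 11/1; p₀² − 140·q₀² = 121 − 140 = -19.
  k = 1: m = 11, d = 19, a = ⌊(11 + 11)/19⌋ = 1; p/q = (1·11 + 1)/(1·1 + 0) = 12/1; p² − 140·q² = 144 − 140 = 4.
  k = 2: m = 8, d = 4, a = ⌊(11 + 8)/4⌋ = 4; p/q = (4·12 + 11)/(4·1 + 1) = 59/5; p² − 140·q² = 3481 − 3500 = -19.
  k = 3: m = 8, d = 19, a = ⌊(11 + 8)/19⌋ = 1; p/q = (1·59 + 12)/(1·5 + 1) = 71/6; p² − 140·q² = 5041 − 5040 = 1.
  The first convergent with p² − 140·q² = 1 gives the fundamental solution (x₁, y₁) = (71, 6).
Step 2: Apply the recurrence (x_{n+1}, y_{n+1}) = (x₁x_n + 140y₁y_n, x₁y_n + y₁x_n) repeatedly.
  From (x_1, y_1) = (71, 6): x_2 = 71·71 + 140·6·6 = 10081; y_2 = 71·6 + 6·71 = 852.
Step 3: Verify x_2² - 140·y_2² = 101626561 - 101626560 = 1 (should be 1). ✓

(x_1, y_1) = (71, 6); (x_2, y_2) = (10081, 852).


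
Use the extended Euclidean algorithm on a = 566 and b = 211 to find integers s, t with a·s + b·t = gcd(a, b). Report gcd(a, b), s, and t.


Euclidean algorithm on (566, 211) — divide until remainder is 0:
  566 = 2 · 211 + 144
  211 = 1 · 144 + 67
  144 = 2 · 67 + 10
  67 = 6 · 10 + 7
  10 = 1 · 7 + 3
  7 = 2 · 3 + 1
  3 = 3 · 1 + 0
gcd(566, 211) = 1.
Track Bezout coefficients alongside the remainders: start with r₀ = 566 = a·1 + b·0 (s = 1, t = 0) and r₁ = 211 = a·0 + b·1 (s = 0, t = 1); each new remainder r_{k+1} = r_{k-1} − q_k·r_k inherits s_{k+1} = s_{k-1} − q_k·s_k, t_{k+1} = t_{k-1} − q_k·t_k, so r_k = a·s_k + b·t_k at every step:
  q = 2: r = 144, s = 1 − 2·0 = 1, t = 0 − 2·1 = -2  (check: 566·1 + 211·(-2) = 144)
  q = 1: r = 67, s = 0 − 1·1 = -1, t = 1 − 1·(-2) = 3  (check: 566·(-1) + 211·3 = 67)
  q = 2: r = 10, s = 1 − 2·(-1) = 3, t = -2 − 2·3 = -8  (check: 566·3 + 211·(-8) = 10)
  q = 6: r = 7, s = -1 − 6·3 = -19, t = 3 − 6·(-8) = 51  (check: 566·(-19) + 211·51 = 7)
  q = 1: r = 3, s = 3 − 1·(-19) = 22, t = -8 − 1·51 = -59  (check: 566·22 + 211·(-59) = 3)
  q = 2: r = 1, s = -19 − 2·22 = -63, t = 51 − 2·(-59) = 169  (check: 566·(-63) + 211·169 = 1)
The row with r = 1 (the gcd) gives the Bezout coefficients s = -63, t = 169.
Result: 566 · (-63) + 211 · (169) = 1.

gcd(566, 211) = 1; s = -63, t = 169 (check: 566·(-63) + 211·169 = 1).


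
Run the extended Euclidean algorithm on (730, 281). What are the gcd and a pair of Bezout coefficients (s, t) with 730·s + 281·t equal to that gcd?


Euclidean algorithm on (730, 281) — divide until remainder is 0:
  730 = 2 · 281 + 168
  281 = 1 · 168 + 113
  168 = 1 · 113 + 55
  113 = 2 · 55 + 3
  55 = 18 · 3 + 1
  3 = 3 · 1 + 0
gcd(730, 281) = 1.
Track Bezout coefficients alongside the remainders: start with r₀ = 730 = a·1 + b·0 (s = 1, t = 0) and r₁ = 281 = a·0 + b·1 (s = 0, t = 1); each new remainder r_{k+1} = r_{k-1} − q_k·r_k inherits s_{k+1} = s_{k-1} − q_k·s_k, t_{k+1} = t_{k-1} − q_k·t_k, so r_k = a·s_k + b·t_k at every step:
  q = 2: r = 168, s = 1 − 2·0 = 1, t = 0 − 2·1 = -2  (check: 730·1 + 281·(-2) = 168)
  q = 1: r = 113, s = 0 − 1·1 = -1, t = 1 − 1·(-2) = 3  (check: 730·(-1) + 281·3 = 113)
  q = 1: r = 55, s = 1 − 1·(-1) = 2, t = -2 − 1·3 = -5  (check: 730·2 + 281·(-5) = 55)
  q = 2: r = 3, s = -1 − 2·2 = -5, t = 3 − 2·(-5) = 13  (check: 730·(-5) + 281·13 = 3)
  q = 18: r = 1, s = 2 − 18·(-5) = 92, t = -5 − 18·13 = -239  (check: 730·92 + 281·(-239) = 1)
The row with r = 1 (the gcd) gives the Bezout coefficients s = 92, t = -239.
Result: 730 · (92) + 281 · (-239) = 1.

gcd(730, 281) = 1; s = 92, t = -239 (check: 730·92 + 281·(-239) = 1).


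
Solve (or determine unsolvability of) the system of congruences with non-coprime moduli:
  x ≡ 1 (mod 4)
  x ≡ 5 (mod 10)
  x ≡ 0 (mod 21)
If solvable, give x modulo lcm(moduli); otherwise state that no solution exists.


Moduli 4, 10, 21 are not pairwise coprime, so CRT works modulo lcm(m_i) when all pairwise compatibility conditions hold.
Pairwise compatibility: gcd(m_i, m_j) must divide a_i - a_j for every pair.
Merge one congruence at a time:
  Start: x ≡ 1 (mod 4).
  Combine with x ≡ 5 (mod 10): gcd(4, 10) = 2; 5 - 1 = 4, which IS divisible by 2, so compatible.
    Write x = 1 + 4·t and substitute into x ≡ 5 (mod 10): 4·t ≡ 5 − 1 = 4 (mod 10).
    Divide the congruence (and modulus) by g = 2: 2·t ≡ 2 (mod 5).
    The inverse of 2 mod 5 is 3 (since 2·3 = 6 = 1·5 + 1), so t ≡ 3·2 = 6 ≡ 1 (mod 5).
    Then x = 1 + 4·1 = 5, valid modulo lcm(4, 10) = 20: x ≡ 5 (mod 20).
  Combine with x ≡ 0 (mod 21): gcd(20, 21) = 1; 0 - 5 = -5, which IS divisible by 1, so compatible.
    Write x = 5 + 20·t and substitute into x ≡ 0 (mod 21): 20·t ≡ 0 − 5 = -5 (mod 21).
    Reduce coefficients mod 21: 20·t ≡ 16 (mod 21).
    The inverse of 20 mod 21 is 20 (since 20·20 = 400 = 19·21 + 1), so t ≡ 20·16 = 320 ≡ 5 (mod 21).
    Then x = 5 + 20·5 = 105, valid modulo lcm(20, 21) = 420: x ≡ 105 (mod 420).
Verify: 105 mod 4 = 1, 105 mod 10 = 5, 105 mod 21 = 0.

x ≡ 105 (mod 420).


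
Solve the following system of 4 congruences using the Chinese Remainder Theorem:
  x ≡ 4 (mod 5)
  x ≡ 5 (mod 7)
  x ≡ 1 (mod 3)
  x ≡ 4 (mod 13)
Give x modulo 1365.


Product of moduli M = 5 · 7 · 3 · 13 = 1365.
Merge one congruence at a time:
  Start: x ≡ 4 (mod 5).
  Combine with x ≡ 5 (mod 7); new modulus lcm = 35.
    Write x = 4 + 5·t and substitute into x ≡ 5 (mod 7): 5·t ≡ 5 − 4 = 1 (mod 7).
    The inverse of 5 mod 7 is 3 (since 5·3 = 15 = 2·7 + 1), so t ≡ 3·1 = 3 ≡ 3 (mod 7).
    Then x = 4 + 5·3 = 19, valid modulo lcm(5, 7) = 35: x ≡ 19 (mod 35).
  Combine with x ≡ 1 (mod 3); new modulus lcm = 105.
    Write x = 19 + 35·t and substitute into x ≡ 1 (mod 3): 35·t ≡ 1 − 19 = -18 (mod 3).
    Reduce coefficients mod 3: 2·t ≡ 0 (mod 3).
    The inverse of 2 mod 3 is 2 (since 2·2 = 4 = 1·3 + 1), so t ≡ 2·0 = 0 ≡ 0 (mod 3).
    Then x = 19 + 35·0 = 19, valid modulo lcm(35, 3) = 105: x ≡ 19 (mod 105).
  Combine with x ≡ 4 (mod 13); new modulus lcm = 1365.
    Write x = 19 + 105·t and substitute into x ≡ 4 (mod 13): 105·t ≡ 4 − 19 = -15 (mod 13).
    Reduce coefficients mod 13: 1·t ≡ 11 (mod 13).
    So t ≡ 11 (mod 13).
    Then x = 19 + 105·11 = 1174, valid modulo lcm(105, 13) = 1365: x ≡ 1174 (mod 1365).
Verify against each original: 1174 mod 5 = 4, 1174 mod 7 = 5, 1174 mod 3 = 1, 1174 mod 13 = 4.

x ≡ 1174 (mod 1365).


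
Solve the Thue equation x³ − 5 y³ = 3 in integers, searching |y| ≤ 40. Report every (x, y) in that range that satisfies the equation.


The equation is x³ - 5y³ = 3. For fixed y, x³ = 5·y³ + 3, so a solution requires the RHS to be a perfect cube.
Strategy: iterate y from -40 to 40, compute RHS = 5·y³ + 3, and check whether it is a (positive or negative) perfect cube.
Check small values of y:
  y = 0: RHS = 3 is not a perfect cube.
  y = 1: RHS = 8 = (2)³ ⇒ x = 2 works.
  y = -1: RHS = -2 is not a perfect cube.
  y = 2: RHS = 43 is not a perfect cube.
  y = -2: RHS = -37 is not a perfect cube.
  y = 3: RHS = 138 is not a perfect cube.
  y = -3: RHS = -132 is not a perfect cube.
Continuing the search up to |y| = 40 finds no further solutions beyond those listed.
Collected solutions: (2, 1).

Solutions (with |y| ≤ 40): (2, 1).


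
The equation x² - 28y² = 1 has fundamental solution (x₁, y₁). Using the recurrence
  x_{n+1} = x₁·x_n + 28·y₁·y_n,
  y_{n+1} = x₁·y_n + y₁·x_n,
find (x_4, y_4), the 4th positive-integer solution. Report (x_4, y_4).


Step 1: Find the fundamental solution (x₁, y₁) of x² - 28y² = 1.
  Expand √28 as a continued fraction. a₀ = ⌊√28⌋ = 5; iterate m_{k+1} = d_k·a_k − m_k, d_{k+1} = (28 − m_{k+1}²)/d_k, a_{k+1} = ⌊(a₀ + m_{k+1})/d_{k+1}⌋ (starting m₀ = 0, d₀ = 1), with convergents p_k = a_k·p_{k-1} + p_{k-2}, q_k = a_k·q_{k-1} + q_{k-2} (p₋₁ = 1, q₋₁ = 0):
  k = 0: a₀ = 5; p₀/q₀ = 5/1; p₀² − 28·q₀² = 25 − 28 = -3.
  k = 1: m = 5, d = 3, a = ⌊(5 + 5)/3⌋ = 3; p/q = (3·5 + 1)/(3·1 + 0) = 16/3; p² − 28·q² = 256 − 252 = 4.
  k = 2: m = 4, d = 4, a = ⌊(5 + 4)/4⌋ = 2; p/q = (2·16 + 5)/(2·3 + 1) = 37/7; p² − 28·q² = 1369 − 1372 = -3.
  k = 3: m = 4, d = 3, a = ⌊(5 + 4)/3⌋ = 3; p/q = (3·37 + 16)/(3·7 + 3) = 127/24; p² − 28·q² = 16129 − 16128 = 1.
  The first convergent with p² − 28·q² = 1 gives the fundamental solution (x₁, y₁) = (127, 24).
Step 2: Apply the recurrence (x_{n+1}, y_{n+1}) = (x₁x_n + 28y₁y_n, x₁y_n + y₁x_n) repeatedly.
  From (x_1, y_1) = (127, 24): x_2 = 127·127 + 28·24·24 = 32257; y_2 = 127·24 + 24·127 = 6096.
  From (x_2, y_2) = (32257, 6096): x_3 = 127·32257 + 28·24·6096 = 8193151; y_3 = 127·6096 + 24·32257 = 1548360.
  From (x_3, y_3) = (8193151, 1548360): x_4 = 127·8193151 + 28·24·1548360 = 2081028097; y_4 = 127·1548360 + 24·8193151 = 393277344.
Step 3: Verify x_4² - 28·y_4² = 4330677940503441409 - 4330677940503441408 = 1 (should be 1). ✓

(x_1, y_1) = (127, 24); (x_4, y_4) = (2081028097, 393277344).


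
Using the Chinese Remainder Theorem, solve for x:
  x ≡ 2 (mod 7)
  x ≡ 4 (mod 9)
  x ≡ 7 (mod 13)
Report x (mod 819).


Moduli 7, 9, 13 are pairwise coprime; by CRT there is a unique solution modulo M = 7 · 9 · 13 = 819.
Solve pairwise, accumulating the modulus:
  Start with x ≡ 2 (mod 7).
  Combine with x ≡ 4 (mod 9): since gcd(7, 9) = 1, we get a unique residue mod 63.
    Write x = 2 + 7·t and substitute into x ≡ 4 (mod 9): 7·t ≡ 4 − 2 = 2 (mod 9).
    The inverse of 7 mod 9 is 4 (since 7·4 = 28 = 3·9 + 1), so t ≡ 4·2 = 8 ≡ 8 (mod 9).
    Then x = 2 + 7·8 = 58, valid modulo lcm(7, 9) = 63: x ≡ 58 (mod 63).
  Combine with x ≡ 7 (mod 13): since gcd(63, 13) = 1, we get a unique residue mod 819.
    Write x = 58 + 63·t and substitute into x ≡ 7 (mod 13): 63·t ≡ 7 − 58 = -51 (mod 13).
    Reduce coefficients mod 13: 11·t ≡ 1 (mod 13).
    The inverse of 11 mod 13 is 6 (since 11·6 = 66 = 5·13 + 1), so t ≡ 6·1 = 6 ≡ 6 (mod 13).
    Then x = 58 + 63·6 = 436, valid modulo lcm(63, 13) = 819: x ≡ 436 (mod 819).
Verify: 436 mod 7 = 2 ✓, 436 mod 9 = 4 ✓, 436 mod 13 = 7 ✓.

x ≡ 436 (mod 819).


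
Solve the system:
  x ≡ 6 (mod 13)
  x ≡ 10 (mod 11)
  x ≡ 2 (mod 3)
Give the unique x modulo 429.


Moduli 13, 11, 3 are pairwise coprime; by CRT there is a unique solution modulo M = 13 · 11 · 3 = 429.
Solve pairwise, accumulating the modulus:
  Start with x ≡ 6 (mod 13).
  Combine with x ≡ 10 (mod 11): since gcd(13, 11) = 1, we get a unique residue mod 143.
    Write x = 6 + 13·t and substitute into x ≡ 10 (mod 11): 13·t ≡ 10 − 6 = 4 (mod 11).
    Reduce coefficients mod 11: 2·t ≡ 4 (mod 11).
    The inverse of 2 mod 11 is 6 (since 2·6 = 12 = 1·11 + 1), so t ≡ 6·4 = 24 ≡ 2 (mod 11).
    Then x = 6 + 13·2 = 32, valid modulo lcm(13, 11) = 143: x ≡ 32 (mod 143).
  Combine with x ≡ 2 (mod 3): since gcd(143, 3) = 1, we get a unique residue mod 429.
    Write x = 32 + 143·t and substitute into x ≡ 2 (mod 3): 143·t ≡ 2 − 32 = -30 (mod 3).
    Reduce coefficients mod 3: 2·t ≡ 0 (mod 3).
    The inverse of 2 mod 3 is 2 (since 2·2 = 4 = 1·3 + 1), so t ≡ 2·0 = 0 ≡ 0 (mod 3).
    Then x = 32 + 143·0 = 32, valid modulo lcm(143, 3) = 429: x ≡ 32 (mod 429).
Verify: 32 mod 13 = 6 ✓, 32 mod 11 = 10 ✓, 32 mod 3 = 2 ✓.

x ≡ 32 (mod 429).


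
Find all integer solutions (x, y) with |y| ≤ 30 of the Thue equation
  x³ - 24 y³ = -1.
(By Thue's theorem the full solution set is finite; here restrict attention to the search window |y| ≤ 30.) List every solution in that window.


The equation is x³ - 24y³ = -1. For fixed y, x³ = 24·y³ − 1, so a solution requires the RHS to be a perfect cube.
Strategy: iterate y from -30 to 30, compute RHS = 24·y³ − 1, and check whether it is a (positive or negative) perfect cube.
Check small values of y:
  y = 0: RHS = -1 = (-1)³ ⇒ x = -1 works.
  y = 1: RHS = 23 is not a perfect cube.
  y = -1: RHS = -25 is not a perfect cube.
  y = 2: RHS = 191 is not a perfect cube.
  y = -2: RHS = -193 is not a perfect cube.
  y = 3: RHS = 647 is not a perfect cube.
  y = -3: RHS = -649 is not a perfect cube.
Continuing the search up to |y| = 30 finds no further solutions beyond those listed.
Collected solutions: (-1, 0).

Solutions (with |y| ≤ 30): (-1, 0).


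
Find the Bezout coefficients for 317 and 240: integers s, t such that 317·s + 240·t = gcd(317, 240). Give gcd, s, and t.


Euclidean algorithm on (317, 240) — divide until remainder is 0:
  317 = 1 · 240 + 77
  240 = 3 · 77 + 9
  77 = 8 · 9 + 5
  9 = 1 · 5 + 4
  5 = 1 · 4 + 1
  4 = 4 · 1 + 0
gcd(317, 240) = 1.
Track Bezout coefficients alongside the remainders: start with r₀ = 317 = a·1 + b·0 (s = 1, t = 0) and r₁ = 240 = a·0 + b·1 (s = 0, t = 1); each new remainder r_{k+1} = r_{k-1} − q_k·r_k inherits s_{k+1} = s_{k-1} − q_k·s_k, t_{k+1} = t_{k-1} − q_k·t_k, so r_k = a·s_k + b·t_k at every step:
  q = 1: r = 77, s = 1 − 1·0 = 1, t = 0 − 1·1 = -1  (check: 317·1 + 240·(-1) = 77)
  q = 3: r = 9, s = 0 − 3·1 = -3, t = 1 − 3·(-1) = 4  (check: 317·(-3) + 240·4 = 9)
  q = 8: r = 5, s = 1 − 8·(-3) = 25, t = -1 − 8·4 = -33  (check: 317·25 + 240·(-33) = 5)
  q = 1: r = 4, s = -3 − 1·25 = -28, t = 4 − 1·(-33) = 37  (check: 317·(-28) + 240·37 = 4)
  q = 1: r = 1, s = 25 − 1·(-28) = 53, t = -33 − 1·37 = -70  (check: 317·53 + 240·(-70) = 1)
The row with r = 1 (the gcd) gives the Bezout coefficients s = 53, t = -70.
Result: 317 · (53) + 240 · (-70) = 1.

gcd(317, 240) = 1; s = 53, t = -70 (check: 317·53 + 240·(-70) = 1).


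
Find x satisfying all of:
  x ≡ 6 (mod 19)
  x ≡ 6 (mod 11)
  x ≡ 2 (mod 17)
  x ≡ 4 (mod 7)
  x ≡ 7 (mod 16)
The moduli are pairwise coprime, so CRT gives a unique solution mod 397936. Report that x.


Product of moduli M = 19 · 11 · 17 · 7 · 16 = 397936.
Merge one congruence at a time:
  Start: x ≡ 6 (mod 19).
  Combine with x ≡ 6 (mod 11); new modulus lcm = 209.
    Write x = 6 + 19·t and substitute into x ≡ 6 (mod 11): 19·t ≡ 6 − 6 = 0 (mod 11).
    Reduce coefficients mod 11: 8·t ≡ 0 (mod 11).
    The inverse of 8 mod 11 is 7 (since 8·7 = 56 = 5·11 + 1), so t ≡ 7·0 = 0 ≡ 0 (mod 11).
    Then x = 6 + 19·0 = 6, valid modulo lcm(19, 11) = 209: x ≡ 6 (mod 209).
  Combine with x ≡ 2 (mod 17); new modulus lcm = 3553.
    Write x = 6 + 209·t and substitute into x ≡ 2 (mod 17): 209·t ≡ 2 − 6 = -4 (mod 17).
    Reduce coefficients mod 17: 5·t ≡ 13 (mod 17).
    The inverse of 5 mod 17 is 7 (since 5·7 = 35 = 2·17 + 1), so t ≡ 7·13 = 91 ≡ 6 (mod 17).
    Then x = 6 + 209·6 = 1260, valid modulo lcm(209, 17) = 3553: x ≡ 1260 (mod 3553).
  Combine with x ≡ 4 (mod 7); new modulus lcm = 24871.
    Write x = 1260 + 3553·t and substitute into x ≡ 4 (mod 7): 3553·t ≡ 4 − 1260 = -1256 (mod 7).
    Reduce coefficients mod 7: 4·t ≡ 4 (mod 7).
    The inverse of 4 mod 7 is 2 (since 4·2 = 8 = 1·7 + 1), so t ≡ 2·4 = 8 ≡ 1 (mod 7).
    Then x = 1260 + 3553·1 = 4813, valid modulo lcm(3553, 7) = 24871: x ≡ 4813 (mod 24871).
  Combine with x ≡ 7 (mod 16); new modulus lcm = 397936.
    Write x = 4813 + 24871·t and substitute into x ≡ 7 (mod 16): 24871·t ≡ 7 − 4813 = -4806 (mod 16).
    Reduce coefficients mod 16: 7·t ≡ 10 (mod 16).
    The inverse of 7 mod 16 is 7 (since 7·7 = 49 = 3·16 + 1), so t ≡ 7·10 = 70 ≡ 6 (mod 16).
    Then x = 4813 + 24871·6 = 154039, valid modulo lcm(24871, 16) = 397936: x ≡ 154039 (mod 397936).
Verify against each original: 154039 mod 19 = 6, 154039 mod 11 = 6, 154039 mod 17 = 2, 154039 mod 7 = 4, 154039 mod 16 = 7.

x ≡ 154039 (mod 397936).


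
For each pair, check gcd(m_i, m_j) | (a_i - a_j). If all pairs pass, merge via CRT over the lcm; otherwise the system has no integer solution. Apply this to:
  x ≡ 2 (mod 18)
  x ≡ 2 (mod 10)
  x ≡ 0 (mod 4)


Moduli 18, 10, 4 are not pairwise coprime, so CRT works modulo lcm(m_i) when all pairwise compatibility conditions hold.
Pairwise compatibility: gcd(m_i, m_j) must divide a_i - a_j for every pair.
Merge one congruence at a time:
  Start: x ≡ 2 (mod 18).
  Combine with x ≡ 2 (mod 10): gcd(18, 10) = 2; 2 - 2 = 0, which IS divisible by 2, so compatible.
    Write x = 2 + 18·t and substitute into x ≡ 2 (mod 10): 18·t ≡ 2 − 2 = 0 (mod 10).
    Divide the congruence (and modulus) by g = 2: 9·t ≡ 0 (mod 5).
    Reduce coefficients mod 5: 4·t ≡ 0 (mod 5).
    The inverse of 4 mod 5 is 4 (since 4·4 = 16 = 3·5 + 1), so t ≡ 4·0 = 0 ≡ 0 (mod 5).
    Then x = 2 + 18·0 = 2, valid modulo lcm(18, 10) = 90: x ≡ 2 (mod 90).
  Combine with x ≡ 0 (mod 4): gcd(90, 4) = 2; 0 - 2 = -2, which IS divisible by 2, so compatible.
    Write x = 2 + 90·t and substitute into x ≡ 0 (mod 4): 90·t ≡ 0 − 2 = -2 (mod 4).
    Divide the congruence (and modulus) by g = 2: 45·t ≡ -1 (mod 2).
    Reduce coefficients mod 2: 1·t ≡ 1 (mod 2).
    So t ≡ 1 (mod 2).
    Then x = 2 + 90·1 = 92, valid modulo lcm(90, 4) = 180: x ≡ 92 (mod 180).
Verify: 92 mod 18 = 2, 92 mod 10 = 2, 92 mod 4 = 0.

x ≡ 92 (mod 180).


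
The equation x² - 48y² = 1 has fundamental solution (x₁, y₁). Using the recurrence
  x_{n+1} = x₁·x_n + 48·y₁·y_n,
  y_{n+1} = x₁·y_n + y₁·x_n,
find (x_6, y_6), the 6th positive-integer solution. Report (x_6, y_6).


Step 1: Find the fundamental solution (x₁, y₁) of x² - 48y² = 1.
  Expand √48 as a continued fraction. a₀ = ⌊√48⌋ = 6; iterate m_{k+1} = d_k·a_k − m_k, d_{k+1} = (48 − m_{k+1}²)/d_k, a_{k+1} = ⌊(a₀ + m_{k+1})/d_{k+1}⌋ (starting m₀ = 0, d₀ = 1), with convergents p_k = a_k·p_{k-1} + p_{k-2}, q_k = a_k·q_{k-1} + q_{k-2} (p₋₁ = 1, q₋₁ = 0):
  k = 0: a₀ = 6; p₀/q₀ = 6/1; p₀² − 48·q₀² = 36 − 48 = -12.
  k = 1: m = 6, d = 12, a = ⌊(6 + 6)/12⌋ = 1; p/q = (1·6 + 1)/(1·1 + 0) = 7/1; p² − 48·q² = 49 − 48 = 1.
  The first convergent with p² − 48·q² = 1 gives the fundamental solution (x₁, y₁) = (7, 1).
Step 2: Apply the recurrence (x_{n+1}, y_{n+1}) = (x₁x_n + 48y₁y_n, x₁y_n + y₁x_n) repeatedly.
  From (x_1, y_1) = (7, 1): x_2 = 7·7 + 48·1·1 = 97; y_2 = 7·1 + 1·7 = 14.
  From (x_2, y_2) = (97, 14): x_3 = 7·97 + 48·1·14 = 1351; y_3 = 7·14 + 1·97 = 195.
  From (x_3, y_3) = (1351, 195): x_4 = 7·1351 + 48·1·195 = 18817; y_4 = 7·195 + 1·1351 = 2716.
  From (x_4, y_4) = (18817, 2716): x_5 = 7·18817 + 48·1·2716 = 262087; y_5 = 7·2716 + 1·18817 = 37829.
  From (x_5, y_5) = (262087, 37829): x_6 = 7·262087 + 48·1·37829 = 3650401; y_6 = 7·37829 + 1·262087 = 526890.
Step 3: Verify x_6² - 48·y_6² = 13325427460801 - 13325427460800 = 1 (should be 1). ✓

(x_1, y_1) = (7, 1); (x_6, y_6) = (3650401, 526890).


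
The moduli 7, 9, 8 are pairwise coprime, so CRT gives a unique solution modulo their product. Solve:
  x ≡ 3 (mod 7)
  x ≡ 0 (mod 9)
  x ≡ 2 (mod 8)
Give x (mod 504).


Moduli 7, 9, 8 are pairwise coprime; by CRT there is a unique solution modulo M = 7 · 9 · 8 = 504.
Solve pairwise, accumulating the modulus:
  Start with x ≡ 3 (mod 7).
  Combine with x ≡ 0 (mod 9): since gcd(7, 9) = 1, we get a unique residue mod 63.
    Write x = 3 + 7·t and substitute into x ≡ 0 (mod 9): 7·t ≡ 0 − 3 = -3 (mod 9).
    Reduce coefficients mod 9: 7·t ≡ 6 (mod 9).
    The inverse of 7 mod 9 is 4 (since 7·4 = 28 = 3·9 + 1), so t ≡ 4·6 = 24 ≡ 6 (mod 9).
    Then x = 3 + 7·6 = 45, valid modulo lcm(7, 9) = 63: x ≡ 45 (mod 63).
  Combine with x ≡ 2 (mod 8): since gcd(63, 8) = 1, we get a unique residue mod 504.
    Write x = 45 + 63·t and substitute into x ≡ 2 (mod 8): 63·t ≡ 2 − 45 = -43 (mod 8).
    Reduce coefficients mod 8: 7·t ≡ 5 (mod 8).
    The inverse of 7 mod 8 is 7 (since 7·7 = 49 = 6·8 + 1), so t ≡ 7·5 = 35 ≡ 3 (mod 8).
    Then x = 45 + 63·3 = 234, valid modulo lcm(63, 8) = 504: x ≡ 234 (mod 504).
Verify: 234 mod 7 = 3 ✓, 234 mod 9 = 0 ✓, 234 mod 8 = 2 ✓.

x ≡ 234 (mod 504).


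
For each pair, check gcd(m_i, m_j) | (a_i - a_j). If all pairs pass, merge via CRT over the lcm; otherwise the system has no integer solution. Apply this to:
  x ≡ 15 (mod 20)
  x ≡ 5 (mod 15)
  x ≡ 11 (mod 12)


Moduli 20, 15, 12 are not pairwise coprime, so CRT works modulo lcm(m_i) when all pairwise compatibility conditions hold.
Pairwise compatibility: gcd(m_i, m_j) must divide a_i - a_j for every pair.
Merge one congruence at a time:
  Start: x ≡ 15 (mod 20).
  Combine with x ≡ 5 (mod 15): gcd(20, 15) = 5; 5 - 15 = -10, which IS divisible by 5, so compatible.
    Write x = 15 + 20·t and substitute into x ≡ 5 (mod 15): 20·t ≡ 5 − 15 = -10 (mod 15).
    Divide the congruence (and modulus) by g = 5: 4·t ≡ -2 (mod 3).
    Reduce coefficients mod 3: 1·t ≡ 1 (mod 3).
    So t ≡ 1 (mod 3).
    Then x = 15 + 20·1 = 35, valid modulo lcm(20, 15) = 60: x ≡ 35 (mod 60).
  Combine with x ≡ 11 (mod 12): gcd(60, 12) = 12; 11 - 35 = -24, which IS divisible by 12, so compatible.
    Write x = 35 + 60·t and substitute into x ≡ 11 (mod 12): 60·t ≡ 11 − 35 = -24 (mod 12).
    Divide the congruence (and modulus) by g = 12: 5·t ≡ -2 (mod 1).
    Modulo 1 every t works; take t = 0.
    Then x = 35 + 60·0 = 35, valid modulo lcm(60, 12) = 60: x ≡ 35 (mod 60).
Verify: 35 mod 20 = 15, 35 mod 15 = 5, 35 mod 12 = 11.

x ≡ 35 (mod 60).


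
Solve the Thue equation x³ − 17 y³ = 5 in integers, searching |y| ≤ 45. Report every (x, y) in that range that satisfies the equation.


The equation is x³ - 17y³ = 5. For fixed y, x³ = 17·y³ + 5, so a solution requires the RHS to be a perfect cube.
Strategy: iterate y from -45 to 45, compute RHS = 17·y³ + 5, and check whether it is a (positive or negative) perfect cube.
Check small values of y:
  y = 0: RHS = 5 is not a perfect cube.
  y = 1: RHS = 22 is not a perfect cube.
  y = -1: RHS = -12 is not a perfect cube.
  y = 2: RHS = 141 is not a perfect cube.
  y = -2: RHS = -131 is not a perfect cube.
  y = 3: RHS = 464 is not a perfect cube.
  y = -3: RHS = -454 is not a perfect cube.
Continuing the search up to |y| = 45 finds no solutions either.
No (x, y) in the scanned range satisfies the equation.

No integer solutions with |y| ≤ 45.


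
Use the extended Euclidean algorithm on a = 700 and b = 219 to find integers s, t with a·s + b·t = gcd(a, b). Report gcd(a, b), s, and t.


Euclidean algorithm on (700, 219) — divide until remainder is 0:
  700 = 3 · 219 + 43
  219 = 5 · 43 + 4
  43 = 10 · 4 + 3
  4 = 1 · 3 + 1
  3 = 3 · 1 + 0
gcd(700, 219) = 1.
Track Bezout coefficients alongside the remainders: start with r₀ = 700 = a·1 + b·0 (s = 1, t = 0) and r₁ = 219 = a·0 + b·1 (s = 0, t = 1); each new remainder r_{k+1} = r_{k-1} − q_k·r_k inherits s_{k+1} = s_{k-1} − q_k·s_k, t_{k+1} = t_{k-1} − q_k·t_k, so r_k = a·s_k + b·t_k at every step:
  q = 3: r = 43, s = 1 − 3·0 = 1, t = 0 − 3·1 = -3  (check: 700·1 + 219·(-3) = 43)
  q = 5: r = 4, s = 0 − 5·1 = -5, t = 1 − 5·(-3) = 16  (check: 700·(-5) + 219·16 = 4)
  q = 10: r = 3, s = 1 − 10·(-5) = 51, t = -3 − 10·16 = -163  (check: 700·51 + 219·(-163) = 3)
  q = 1: r = 1, s = -5 − 1·51 = -56, t = 16 − 1·(-163) = 179  (check: 700·(-56) + 219·179 = 1)
The row with r = 1 (the gcd) gives the Bezout coefficients s = -56, t = 179.
Result: 700 · (-56) + 219 · (179) = 1.

gcd(700, 219) = 1; s = -56, t = 179 (check: 700·(-56) + 219·179 = 1).


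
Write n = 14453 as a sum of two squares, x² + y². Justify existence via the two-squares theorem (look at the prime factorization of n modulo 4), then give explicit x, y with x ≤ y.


Step 1: Factor n = 14453 = 97 · 149.
Step 2: Check the mod-4 condition on each prime factor: 97 ≡ 1 (mod 4), exponent 1; 149 ≡ 1 (mod 4), exponent 1.
All primes ≡ 3 (mod 4) appear to even exponent (or don't appear), so by the two-squares theorem n IS expressible as a sum of two squares.
Step 3: Build a representation. Here n = 97 · 149 is a product of primes ≡ 1 (mod 4). Each prime p ≡ 1 (mod 4) is itself a sum of two squares; find a² by testing p − a² for a perfect square:
  97: 97 − 1² = 96, 97 − 2² = 93, 97 − 3² = 88, 97 − 4² = 81 = 9² ⇒ 97 = 4² + 9².
  149: 149 − 1² = 148, 149 − 2² = 145, 149 − 3² = 140, 149 − 4² = 133, 149 − 5² = 124, 149 − 6² = 113, 149 − 7² = 100 = 10² ⇒ 149 = 7² + 10².
  Combine using the Brahmagupta–Fibonacci identity (a² + b²)(c² + d²) = (ac − bd)² + (ad + bc)² = (ac + bd)² + (ad − bc)²:
  97 · 149 = 14453: from (4² + 9²)(7² + 10²), take (4·7 − 9·10, 4·10 + 9·7) = (28 − 90, 40 + 63) = (-62, 103); dropping signs (only squares matter) gives (62, 103); check 62² + 103² = 3844 + 10609 = 14453 ✓.
Step 4: Order so x ≤ y and verify: 62² + 103² = 3844 + 10609 = 14453 = n. ✓

n = 14453 = 62² + 103² (one valid representation with x ≤ y).


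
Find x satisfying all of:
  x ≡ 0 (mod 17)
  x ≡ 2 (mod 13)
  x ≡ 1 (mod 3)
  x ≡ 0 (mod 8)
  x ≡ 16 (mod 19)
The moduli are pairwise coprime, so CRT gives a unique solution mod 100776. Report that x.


Product of moduli M = 17 · 13 · 3 · 8 · 19 = 100776.
Merge one congruence at a time:
  Start: x ≡ 0 (mod 17).
  Combine with x ≡ 2 (mod 13); new modulus lcm = 221.
    Write x = 0 + 17·t and substitute into x ≡ 2 (mod 13): 17·t ≡ 2 − 0 = 2 (mod 13).
    Reduce coefficients mod 13: 4·t ≡ 2 (mod 13).
    The inverse of 4 mod 13 is 10 (since 4·10 = 40 = 3·13 + 1), so t ≡ 10·2 = 20 ≡ 7 (mod 13).
    Then x = 0 + 17·7 = 119, valid modulo lcm(17, 13) = 221: x ≡ 119 (mod 221).
  Combine with x ≡ 1 (mod 3); new modulus lcm = 663.
    Write x = 119 + 221·t and substitute into x ≡ 1 (mod 3): 221·t ≡ 1 − 119 = -118 (mod 3).
    Reduce coefficients mod 3: 2·t ≡ 2 (mod 3).
    The inverse of 2 mod 3 is 2 (since 2·2 = 4 = 1·3 + 1), so t ≡ 2·2 = 4 ≡ 1 (mod 3).
    Then x = 119 + 221·1 = 340, valid modulo lcm(221, 3) = 663: x ≡ 340 (mod 663).
  Combine with x ≡ 0 (mod 8); new modulus lcm = 5304.
    Write x = 340 + 663·t and substitute into x ≡ 0 (mod 8): 663·t ≡ 0 − 340 = -340 (mod 8).
    Reduce coefficients mod 8: 7·t ≡ 4 (mod 8).
    The inverse of 7 mod 8 is 7 (since 7·7 = 49 = 6·8 + 1), so t ≡ 7·4 = 28 ≡ 4 (mod 8).
    Then x = 340 + 663·4 = 2992, valid modulo lcm(663, 8) = 5304: x ≡ 2992 (mod 5304).
  Combine with x ≡ 16 (mod 19); new modulus lcm = 100776.
    Write x = 2992 + 5304·t and substitute into x ≡ 16 (mod 19): 5304·t ≡ 16 − 2992 = -2976 (mod 19).
    Reduce coefficients mod 19: 3·t ≡ 7 (mod 19).
    The inverse of 3 mod 19 is 13 (since 3·13 = 39 = 2·19 + 1), so t ≡ 13·7 = 91 ≡ 15 (mod 19).
    Then x = 2992 + 5304·15 = 82552, valid modulo lcm(5304, 19) = 100776: x ≡ 82552 (mod 100776).
Verify against each original: 82552 mod 17 = 0, 82552 mod 13 = 2, 82552 mod 3 = 1, 82552 mod 8 = 0, 82552 mod 19 = 16.

x ≡ 82552 (mod 100776).
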